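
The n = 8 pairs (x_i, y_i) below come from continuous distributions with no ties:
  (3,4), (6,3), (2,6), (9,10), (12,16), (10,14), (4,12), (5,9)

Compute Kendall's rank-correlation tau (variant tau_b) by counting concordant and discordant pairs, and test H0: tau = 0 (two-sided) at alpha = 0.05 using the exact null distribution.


Step 1: Enumerate the 28 unordered pairs (i,j) with i<j and classify each by sign(x_j-x_i) * sign(y_j-y_i).
  (1,2):dx=+3,dy=-1->D; (1,3):dx=-1,dy=+2->D; (1,4):dx=+6,dy=+6->C; (1,5):dx=+9,dy=+12->C
  (1,6):dx=+7,dy=+10->C; (1,7):dx=+1,dy=+8->C; (1,8):dx=+2,dy=+5->C; (2,3):dx=-4,dy=+3->D
  (2,4):dx=+3,dy=+7->C; (2,5):dx=+6,dy=+13->C; (2,6):dx=+4,dy=+11->C; (2,7):dx=-2,dy=+9->D
  (2,8):dx=-1,dy=+6->D; (3,4):dx=+7,dy=+4->C; (3,5):dx=+10,dy=+10->C; (3,6):dx=+8,dy=+8->C
  (3,7):dx=+2,dy=+6->C; (3,8):dx=+3,dy=+3->C; (4,5):dx=+3,dy=+6->C; (4,6):dx=+1,dy=+4->C
  (4,7):dx=-5,dy=+2->D; (4,8):dx=-4,dy=-1->C; (5,6):dx=-2,dy=-2->C; (5,7):dx=-8,dy=-4->C
  (5,8):dx=-7,dy=-7->C; (6,7):dx=-6,dy=-2->C; (6,8):dx=-5,dy=-5->C; (7,8):dx=+1,dy=-3->D
Step 2: C = 21, D = 7, total pairs = 28.
Step 3: tau = (C - D)/(n(n-1)/2) = (21 - 7)/28 = 0.500000.
Step 4: Exact two-sided p-value (enumerate n! = 40320 permutations of y under H0): p = 0.108681.
Step 5: alpha = 0.05. fail to reject H0.

tau_b = 0.5000 (C=21, D=7), p = 0.108681, fail to reject H0.


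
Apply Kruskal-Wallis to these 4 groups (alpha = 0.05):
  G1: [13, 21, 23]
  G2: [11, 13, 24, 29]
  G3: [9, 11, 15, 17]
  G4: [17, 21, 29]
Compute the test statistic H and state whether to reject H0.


Step 1: Combine all N = 14 observations and assign midranks.
sorted (value, group, rank): (9,G3,1), (11,G2,2.5), (11,G3,2.5), (13,G1,4.5), (13,G2,4.5), (15,G3,6), (17,G3,7.5), (17,G4,7.5), (21,G1,9.5), (21,G4,9.5), (23,G1,11), (24,G2,12), (29,G2,13.5), (29,G4,13.5)
Step 2: Sum ranks within each group.
R_1 = 25 (n_1 = 3)
R_2 = 32.5 (n_2 = 4)
R_3 = 17 (n_3 = 4)
R_4 = 30.5 (n_4 = 3)
Step 3: H = 12/(N(N+1)) * sum(R_i^2/n_i) - 3(N+1)
     = 12/(14*15) * (25^2/3 + 32.5^2/4 + 17^2/4 + 30.5^2/3) - 3*15
     = 0.057143 * 854.729 - 45
     = 3.841667.
Step 4: Ties present; correction factor C = 1 - 30/(14^3 - 14) = 0.989011. Corrected H = 3.841667 / 0.989011 = 3.884352.
Step 5: Under H0, H ~ chi^2(3); p-value = 0.274226.
Step 6: alpha = 0.05. fail to reject H0.

H = 3.8844, df = 3, p = 0.274226, fail to reject H0.


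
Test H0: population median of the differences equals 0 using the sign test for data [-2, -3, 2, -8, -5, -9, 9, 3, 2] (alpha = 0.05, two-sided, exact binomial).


Step 1: Discard zero differences. Original n = 9; n_eff = number of nonzero differences = 9.
Nonzero differences (with sign): -2, -3, +2, -8, -5, -9, +9, +3, +2
Step 2: Count signs: positive = 4, negative = 5.
Step 3: Under H0: P(positive) = 0.5, so the number of positives S ~ Bin(9, 0.5).
Step 4: Two-sided exact p-value = sum of Bin(9,0.5) probabilities at or below the observed probability = 1.000000.
Step 5: alpha = 0.05. fail to reject H0.

n_eff = 9, pos = 4, neg = 5, p = 1.000000, fail to reject H0.


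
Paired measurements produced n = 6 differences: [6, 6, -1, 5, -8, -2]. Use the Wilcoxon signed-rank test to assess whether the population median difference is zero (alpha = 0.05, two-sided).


Step 1: Drop any zero differences (none here) and take |d_i|.
|d| = [6, 6, 1, 5, 8, 2]
Step 2: Midrank |d_i| (ties get averaged ranks).
ranks: |6|->4.5, |6|->4.5, |1|->1, |5|->3, |8|->6, |2|->2
Step 3: Attach original signs; sum ranks with positive sign and with negative sign.
W+ = 4.5 + 4.5 + 3 = 12
W- = 1 + 6 + 2 = 9
(Check: W+ + W- = 21 should equal n(n+1)/2 = 21.)
Step 4: Test statistic W = min(W+, W-) = 9.
Step 5: Ties in |d|, so use the tie-corrected normal approximation.
        E[W] = n(n+1)/4 = 6*7/4 = 10.5.
        Tie groups: |d|=6 (t=2); sum(t^3 - t) = 6.
        Var[W] = n(n+1)(2n+1)/24 - sum(t^3-t)/48 = 546/24 - 6/48 = 22.625.
        z = (W - E[W]) / sqrt(Var[W]) = (9 - 10.5) / 4.7566 = -0.3154.
        Two-sided p = 2*Phi(z) = 0.752494.
Step 6: alpha = 0.05. fail to reject H0.

W+ = 12, W- = 9, W = min = 9, p = 0.752494, fail to reject H0.


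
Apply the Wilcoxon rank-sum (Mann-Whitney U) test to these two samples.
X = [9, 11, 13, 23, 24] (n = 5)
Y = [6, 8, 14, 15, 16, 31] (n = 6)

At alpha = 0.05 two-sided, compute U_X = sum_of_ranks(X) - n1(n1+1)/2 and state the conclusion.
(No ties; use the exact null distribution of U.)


Step 1: Combine and sort all 11 observations; assign midranks.
sorted (value, group): (6,Y), (8,Y), (9,X), (11,X), (13,X), (14,Y), (15,Y), (16,Y), (23,X), (24,X), (31,Y)
ranks: 6->1, 8->2, 9->3, 11->4, 13->5, 14->6, 15->7, 16->8, 23->9, 24->10, 31->11
Step 2: Rank sum for X: R1 = 3 + 4 + 5 + 9 + 10 = 31.
Step 3: U_X = R1 - n1(n1+1)/2 = 31 - 5*6/2 = 31 - 15 = 16.
       U_Y = n1*n2 - U_X = 30 - 16 = 14.
Step 4: No ties, so the exact null distribution of U (based on enumerating the C(11,5) = 462 equally likely rank assignments) gives the two-sided p-value.
Step 5: p-value = 0.930736; compare to alpha = 0.05. fail to reject H0.

U_X = 16, p = 0.930736, fail to reject H0 at alpha = 0.05.


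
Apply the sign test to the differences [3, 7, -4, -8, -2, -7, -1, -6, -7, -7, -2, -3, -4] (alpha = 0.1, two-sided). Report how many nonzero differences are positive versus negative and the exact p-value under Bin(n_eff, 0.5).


Step 1: Discard zero differences. Original n = 13; n_eff = number of nonzero differences = 13.
Nonzero differences (with sign): +3, +7, -4, -8, -2, -7, -1, -6, -7, -7, -2, -3, -4
Step 2: Count signs: positive = 2, negative = 11.
Step 3: Under H0: P(positive) = 0.5, so the number of positives S ~ Bin(13, 0.5).
Step 4: Two-sided exact p-value = sum of Bin(13,0.5) probabilities at or below the observed probability = 0.022461.
Step 5: alpha = 0.1. reject H0.

n_eff = 13, pos = 2, neg = 11, p = 0.022461, reject H0.


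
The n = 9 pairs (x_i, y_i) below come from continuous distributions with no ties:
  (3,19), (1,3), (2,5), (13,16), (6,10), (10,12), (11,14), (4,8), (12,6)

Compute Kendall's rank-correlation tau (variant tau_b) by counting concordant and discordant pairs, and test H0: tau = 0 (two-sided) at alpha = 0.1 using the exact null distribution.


Step 1: Enumerate the 36 unordered pairs (i,j) with i<j and classify each by sign(x_j-x_i) * sign(y_j-y_i).
  (1,2):dx=-2,dy=-16->C; (1,3):dx=-1,dy=-14->C; (1,4):dx=+10,dy=-3->D; (1,5):dx=+3,dy=-9->D
  (1,6):dx=+7,dy=-7->D; (1,7):dx=+8,dy=-5->D; (1,8):dx=+1,dy=-11->D; (1,9):dx=+9,dy=-13->D
  (2,3):dx=+1,dy=+2->C; (2,4):dx=+12,dy=+13->C; (2,5):dx=+5,dy=+7->C; (2,6):dx=+9,dy=+9->C
  (2,7):dx=+10,dy=+11->C; (2,8):dx=+3,dy=+5->C; (2,9):dx=+11,dy=+3->C; (3,4):dx=+11,dy=+11->C
  (3,5):dx=+4,dy=+5->C; (3,6):dx=+8,dy=+7->C; (3,7):dx=+9,dy=+9->C; (3,8):dx=+2,dy=+3->C
  (3,9):dx=+10,dy=+1->C; (4,5):dx=-7,dy=-6->C; (4,6):dx=-3,dy=-4->C; (4,7):dx=-2,dy=-2->C
  (4,8):dx=-9,dy=-8->C; (4,9):dx=-1,dy=-10->C; (5,6):dx=+4,dy=+2->C; (5,7):dx=+5,dy=+4->C
  (5,8):dx=-2,dy=-2->C; (5,9):dx=+6,dy=-4->D; (6,7):dx=+1,dy=+2->C; (6,8):dx=-6,dy=-4->C
  (6,9):dx=+2,dy=-6->D; (7,8):dx=-7,dy=-6->C; (7,9):dx=+1,dy=-8->D; (8,9):dx=+8,dy=-2->D
Step 2: C = 26, D = 10, total pairs = 36.
Step 3: tau = (C - D)/(n(n-1)/2) = (26 - 10)/36 = 0.444444.
Step 4: Exact two-sided p-value (enumerate n! = 362880 permutations of y under H0): p = 0.119439.
Step 5: alpha = 0.1. fail to reject H0.

tau_b = 0.4444 (C=26, D=10), p = 0.119439, fail to reject H0.


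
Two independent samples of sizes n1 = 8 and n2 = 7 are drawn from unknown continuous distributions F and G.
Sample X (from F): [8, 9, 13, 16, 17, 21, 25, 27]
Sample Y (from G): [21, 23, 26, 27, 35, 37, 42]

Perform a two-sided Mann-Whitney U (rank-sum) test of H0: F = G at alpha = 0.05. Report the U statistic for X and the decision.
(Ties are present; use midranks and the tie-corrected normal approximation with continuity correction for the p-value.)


Step 1: Combine and sort all 15 observations; assign midranks.
sorted (value, group): (8,X), (9,X), (13,X), (16,X), (17,X), (21,X), (21,Y), (23,Y), (25,X), (26,Y), (27,X), (27,Y), (35,Y), (37,Y), (42,Y)
ranks: 8->1, 9->2, 13->3, 16->4, 17->5, 21->6.5, 21->6.5, 23->8, 25->9, 26->10, 27->11.5, 27->11.5, 35->13, 37->14, 42->15
Step 2: Rank sum for X: R1 = 1 + 2 + 3 + 4 + 5 + 6.5 + 9 + 11.5 = 42.
Step 3: U_X = R1 - n1(n1+1)/2 = 42 - 8*9/2 = 42 - 36 = 6.
       U_Y = n1*n2 - U_X = 56 - 6 = 50.
Step 4: Ties are present, so use the tie-corrected normal approximation (with continuity correction) for the p-value.
Step 5: p-value = 0.012681; compare to alpha = 0.05. reject H0.

U_X = 6, p = 0.012681, reject H0 at alpha = 0.05.


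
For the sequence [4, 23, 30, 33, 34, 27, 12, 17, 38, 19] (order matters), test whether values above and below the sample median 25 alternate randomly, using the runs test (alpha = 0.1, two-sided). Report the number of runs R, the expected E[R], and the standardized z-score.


Step 1: Compute median = 25; label A = above, B = below.
Labels in order: BBAAAABBAB  (n_A = 5, n_B = 5)
Step 2: Count runs R = 5.
Step 3: Under H0 (random ordering), E[R] = 2*n_A*n_B/(n_A+n_B) + 1 = 2*5*5/10 + 1 = 6.0000.
        Var[R] = 2*n_A*n_B*(2*n_A*n_B - n_A - n_B) / ((n_A+n_B)^2 * (n_A+n_B-1)) = 2000/900 = 2.2222.
        SD[R] = 1.4907.
Step 4: Continuity-corrected z = (R + 0.5 - E[R]) / SD[R] = (5 + 0.5 - 6.0000) / 1.4907 = -0.3354.
Step 5: Two-sided p-value via normal approximation = 2*(1 - Phi(|z|)) = 0.737316.
Step 6: alpha = 0.1. fail to reject H0.

R = 5, z = -0.3354, p = 0.737316, fail to reject H0.


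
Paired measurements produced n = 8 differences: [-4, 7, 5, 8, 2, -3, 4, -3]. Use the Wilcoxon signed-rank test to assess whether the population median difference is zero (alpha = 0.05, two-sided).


Step 1: Drop any zero differences (none here) and take |d_i|.
|d| = [4, 7, 5, 8, 2, 3, 4, 3]
Step 2: Midrank |d_i| (ties get averaged ranks).
ranks: |4|->4.5, |7|->7, |5|->6, |8|->8, |2|->1, |3|->2.5, |4|->4.5, |3|->2.5
Step 3: Attach original signs; sum ranks with positive sign and with negative sign.
W+ = 7 + 6 + 8 + 1 + 4.5 = 26.5
W- = 4.5 + 2.5 + 2.5 = 9.5
(Check: W+ + W- = 36 should equal n(n+1)/2 = 36.)
Step 4: Test statistic W = min(W+, W-) = 9.5.
Step 5: Ties in |d|, so use the tie-corrected normal approximation.
        E[W] = n(n+1)/4 = 8*9/4 = 18.
        Tie groups: |d|=3 (t=2), |d|=4 (t=2); sum(t^3 - t) = 12.
        Var[W] = n(n+1)(2n+1)/24 - sum(t^3-t)/48 = 1224/24 - 12/48 = 50.75.
        z = (W - E[W]) / sqrt(Var[W]) = (9.5 - 18) / 7.1239 = -1.1932.
        Two-sided p = 2*Phi(z) = 0.232804.
Step 6: alpha = 0.05. fail to reject H0.

W+ = 26.5, W- = 9.5, W = min = 9.5, p = 0.232804, fail to reject H0.


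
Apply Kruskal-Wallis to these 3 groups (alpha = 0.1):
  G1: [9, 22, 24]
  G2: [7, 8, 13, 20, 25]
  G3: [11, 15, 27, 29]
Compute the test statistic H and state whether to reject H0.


Step 1: Combine all N = 12 observations and assign midranks.
sorted (value, group, rank): (7,G2,1), (8,G2,2), (9,G1,3), (11,G3,4), (13,G2,5), (15,G3,6), (20,G2,7), (22,G1,8), (24,G1,9), (25,G2,10), (27,G3,11), (29,G3,12)
Step 2: Sum ranks within each group.
R_1 = 20 (n_1 = 3)
R_2 = 25 (n_2 = 5)
R_3 = 33 (n_3 = 4)
Step 3: H = 12/(N(N+1)) * sum(R_i^2/n_i) - 3(N+1)
     = 12/(12*13) * (20^2/3 + 25^2/5 + 33^2/4) - 3*13
     = 0.076923 * 530.583 - 39
     = 1.814103.
Step 4: No ties, so H is used without correction.
Step 5: Under H0, H ~ chi^2(2); p-value = 0.403713.
Step 6: alpha = 0.1. fail to reject H0.

H = 1.8141, df = 2, p = 0.403713, fail to reject H0.


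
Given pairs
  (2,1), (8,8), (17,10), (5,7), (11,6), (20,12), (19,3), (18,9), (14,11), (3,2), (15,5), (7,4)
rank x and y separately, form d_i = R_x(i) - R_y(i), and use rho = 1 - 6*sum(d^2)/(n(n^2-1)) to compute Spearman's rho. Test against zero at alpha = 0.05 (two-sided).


Step 1: Rank x and y separately (midranks; no ties here).
rank(x): 2->1, 8->5, 17->9, 5->3, 11->6, 20->12, 19->11, 18->10, 14->7, 3->2, 15->8, 7->4
rank(y): 1->1, 8->8, 10->10, 7->7, 6->6, 12->12, 3->3, 9->9, 11->11, 2->2, 5->5, 4->4
Step 2: d_i = R_x(i) - R_y(i); compute d_i^2.
  (1-1)^2=0, (5-8)^2=9, (9-10)^2=1, (3-7)^2=16, (6-6)^2=0, (12-12)^2=0, (11-3)^2=64, (10-9)^2=1, (7-11)^2=16, (2-2)^2=0, (8-5)^2=9, (4-4)^2=0
sum(d^2) = 116.
Step 3: rho = 1 - 6*116 / (12*(12^2 - 1)) = 1 - 696/1716 = 0.594406.
Step 4: Under H0, t = rho * sqrt((n-2)/(1-rho^2)) = 2.3374 ~ t(10).
Step 5: Two-sided p-value from the t-distribution with 10 df = 0.041521.
Step 6: alpha = 0.05. reject H0.

rho = 0.5944, p = 0.041521, reject H0 at alpha = 0.05.


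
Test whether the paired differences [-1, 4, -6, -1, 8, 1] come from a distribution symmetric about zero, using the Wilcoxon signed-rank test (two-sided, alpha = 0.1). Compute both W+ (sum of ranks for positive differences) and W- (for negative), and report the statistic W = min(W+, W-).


Step 1: Drop any zero differences (none here) and take |d_i|.
|d| = [1, 4, 6, 1, 8, 1]
Step 2: Midrank |d_i| (ties get averaged ranks).
ranks: |1|->2, |4|->4, |6|->5, |1|->2, |8|->6, |1|->2
Step 3: Attach original signs; sum ranks with positive sign and with negative sign.
W+ = 4 + 6 + 2 = 12
W- = 2 + 5 + 2 = 9
(Check: W+ + W- = 21 should equal n(n+1)/2 = 21.)
Step 4: Test statistic W = min(W+, W-) = 9.
Step 5: Ties in |d|, so use the tie-corrected normal approximation.
        E[W] = n(n+1)/4 = 6*7/4 = 10.5.
        Tie groups: |d|=1 (t=3); sum(t^3 - t) = 24.
        Var[W] = n(n+1)(2n+1)/24 - sum(t^3-t)/48 = 546/24 - 24/48 = 22.25.
        z = (W - E[W]) / sqrt(Var[W]) = (9 - 10.5) / 4.7170 = -0.3180.
        Two-sided p = 2*Phi(z) = 0.750485.
Step 6: alpha = 0.1. fail to reject H0.

W+ = 12, W- = 9, W = min = 9, p = 0.750485, fail to reject H0.


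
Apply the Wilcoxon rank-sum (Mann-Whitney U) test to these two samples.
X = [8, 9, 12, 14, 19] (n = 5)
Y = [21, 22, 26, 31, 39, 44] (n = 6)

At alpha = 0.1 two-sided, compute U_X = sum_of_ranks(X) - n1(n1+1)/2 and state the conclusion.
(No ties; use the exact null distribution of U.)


Step 1: Combine and sort all 11 observations; assign midranks.
sorted (value, group): (8,X), (9,X), (12,X), (14,X), (19,X), (21,Y), (22,Y), (26,Y), (31,Y), (39,Y), (44,Y)
ranks: 8->1, 9->2, 12->3, 14->4, 19->5, 21->6, 22->7, 26->8, 31->9, 39->10, 44->11
Step 2: Rank sum for X: R1 = 1 + 2 + 3 + 4 + 5 = 15.
Step 3: U_X = R1 - n1(n1+1)/2 = 15 - 5*6/2 = 15 - 15 = 0.
       U_Y = n1*n2 - U_X = 30 - 0 = 30.
Step 4: No ties, so the exact null distribution of U (based on enumerating the C(11,5) = 462 equally likely rank assignments) gives the two-sided p-value.
Step 5: p-value = 0.004329; compare to alpha = 0.1. reject H0.

U_X = 0, p = 0.004329, reject H0 at alpha = 0.1.


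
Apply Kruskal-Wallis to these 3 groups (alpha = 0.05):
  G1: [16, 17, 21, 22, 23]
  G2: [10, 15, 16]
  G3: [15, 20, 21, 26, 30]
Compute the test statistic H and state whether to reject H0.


Step 1: Combine all N = 13 observations and assign midranks.
sorted (value, group, rank): (10,G2,1), (15,G2,2.5), (15,G3,2.5), (16,G1,4.5), (16,G2,4.5), (17,G1,6), (20,G3,7), (21,G1,8.5), (21,G3,8.5), (22,G1,10), (23,G1,11), (26,G3,12), (30,G3,13)
Step 2: Sum ranks within each group.
R_1 = 40 (n_1 = 5)
R_2 = 8 (n_2 = 3)
R_3 = 43 (n_3 = 5)
Step 3: H = 12/(N(N+1)) * sum(R_i^2/n_i) - 3(N+1)
     = 12/(13*14) * (40^2/5 + 8^2/3 + 43^2/5) - 3*14
     = 0.065934 * 711.133 - 42
     = 4.887912.
Step 4: Ties present; correction factor C = 1 - 18/(13^3 - 13) = 0.991758. Corrected H = 4.887912 / 0.991758 = 4.928532.
Step 5: Under H0, H ~ chi^2(2); p-value = 0.085071.
Step 6: alpha = 0.05. fail to reject H0.

H = 4.9285, df = 2, p = 0.085071, fail to reject H0.


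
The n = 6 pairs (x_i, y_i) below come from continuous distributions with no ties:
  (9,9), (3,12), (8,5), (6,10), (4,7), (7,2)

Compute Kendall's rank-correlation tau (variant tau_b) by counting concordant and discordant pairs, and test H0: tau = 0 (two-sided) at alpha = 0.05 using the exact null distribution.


Step 1: Enumerate the 15 unordered pairs (i,j) with i<j and classify each by sign(x_j-x_i) * sign(y_j-y_i).
  (1,2):dx=-6,dy=+3->D; (1,3):dx=-1,dy=-4->C; (1,4):dx=-3,dy=+1->D; (1,5):dx=-5,dy=-2->C
  (1,6):dx=-2,dy=-7->C; (2,3):dx=+5,dy=-7->D; (2,4):dx=+3,dy=-2->D; (2,5):dx=+1,dy=-5->D
  (2,6):dx=+4,dy=-10->D; (3,4):dx=-2,dy=+5->D; (3,5):dx=-4,dy=+2->D; (3,6):dx=-1,dy=-3->C
  (4,5):dx=-2,dy=-3->C; (4,6):dx=+1,dy=-8->D; (5,6):dx=+3,dy=-5->D
Step 2: C = 5, D = 10, total pairs = 15.
Step 3: tau = (C - D)/(n(n-1)/2) = (5 - 10)/15 = -0.333333.
Step 4: Exact two-sided p-value (enumerate n! = 720 permutations of y under H0): p = 0.469444.
Step 5: alpha = 0.05. fail to reject H0.

tau_b = -0.3333 (C=5, D=10), p = 0.469444, fail to reject H0.


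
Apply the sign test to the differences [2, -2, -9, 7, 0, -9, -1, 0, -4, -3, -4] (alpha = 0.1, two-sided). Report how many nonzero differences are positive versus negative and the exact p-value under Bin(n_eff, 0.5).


Step 1: Discard zero differences. Original n = 11; n_eff = number of nonzero differences = 9.
Nonzero differences (with sign): +2, -2, -9, +7, -9, -1, -4, -3, -4
Step 2: Count signs: positive = 2, negative = 7.
Step 3: Under H0: P(positive) = 0.5, so the number of positives S ~ Bin(9, 0.5).
Step 4: Two-sided exact p-value = sum of Bin(9,0.5) probabilities at or below the observed probability = 0.179688.
Step 5: alpha = 0.1. fail to reject H0.

n_eff = 9, pos = 2, neg = 7, p = 0.179688, fail to reject H0.


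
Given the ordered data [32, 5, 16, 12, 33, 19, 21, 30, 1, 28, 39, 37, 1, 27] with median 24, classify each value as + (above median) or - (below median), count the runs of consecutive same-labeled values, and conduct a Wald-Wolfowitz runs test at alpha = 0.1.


Step 1: Compute median = 24; label A = above, B = below.
Labels in order: ABBBABBABAAABA  (n_A = 7, n_B = 7)
Step 2: Count runs R = 9.
Step 3: Under H0 (random ordering), E[R] = 2*n_A*n_B/(n_A+n_B) + 1 = 2*7*7/14 + 1 = 8.0000.
        Var[R] = 2*n_A*n_B*(2*n_A*n_B - n_A - n_B) / ((n_A+n_B)^2 * (n_A+n_B-1)) = 8232/2548 = 3.2308.
        SD[R] = 1.7974.
Step 4: Continuity-corrected z = (R - 0.5 - E[R]) / SD[R] = (9 - 0.5 - 8.0000) / 1.7974 = 0.2782.
Step 5: Two-sided p-value via normal approximation = 2*(1 - Phi(|z|)) = 0.780879.
Step 6: alpha = 0.1. fail to reject H0.

R = 9, z = 0.2782, p = 0.780879, fail to reject H0.


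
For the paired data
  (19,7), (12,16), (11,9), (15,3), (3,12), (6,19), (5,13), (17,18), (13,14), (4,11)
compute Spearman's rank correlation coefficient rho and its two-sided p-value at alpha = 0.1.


Step 1: Rank x and y separately (midranks; no ties here).
rank(x): 19->10, 12->6, 11->5, 15->8, 3->1, 6->4, 5->3, 17->9, 13->7, 4->2
rank(y): 7->2, 16->8, 9->3, 3->1, 12->5, 19->10, 13->6, 18->9, 14->7, 11->4
Step 2: d_i = R_x(i) - R_y(i); compute d_i^2.
  (10-2)^2=64, (6-8)^2=4, (5-3)^2=4, (8-1)^2=49, (1-5)^2=16, (4-10)^2=36, (3-6)^2=9, (9-9)^2=0, (7-7)^2=0, (2-4)^2=4
sum(d^2) = 186.
Step 3: rho = 1 - 6*186 / (10*(10^2 - 1)) = 1 - 1116/990 = -0.127273.
Step 4: Under H0, t = rho * sqrt((n-2)/(1-rho^2)) = -0.3629 ~ t(8).
Step 5: Two-sided p-value from the t-distribution with 8 df = 0.726057.
Step 6: alpha = 0.1. fail to reject H0.

rho = -0.1273, p = 0.726057, fail to reject H0 at alpha = 0.1.


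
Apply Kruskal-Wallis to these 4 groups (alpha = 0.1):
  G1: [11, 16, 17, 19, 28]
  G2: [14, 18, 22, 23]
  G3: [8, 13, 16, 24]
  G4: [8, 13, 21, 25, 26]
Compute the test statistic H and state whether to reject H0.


Step 1: Combine all N = 18 observations and assign midranks.
sorted (value, group, rank): (8,G3,1.5), (8,G4,1.5), (11,G1,3), (13,G3,4.5), (13,G4,4.5), (14,G2,6), (16,G1,7.5), (16,G3,7.5), (17,G1,9), (18,G2,10), (19,G1,11), (21,G4,12), (22,G2,13), (23,G2,14), (24,G3,15), (25,G4,16), (26,G4,17), (28,G1,18)
Step 2: Sum ranks within each group.
R_1 = 48.5 (n_1 = 5)
R_2 = 43 (n_2 = 4)
R_3 = 28.5 (n_3 = 4)
R_4 = 51 (n_4 = 5)
Step 3: H = 12/(N(N+1)) * sum(R_i^2/n_i) - 3(N+1)
     = 12/(18*19) * (48.5^2/5 + 43^2/4 + 28.5^2/4 + 51^2/5) - 3*19
     = 0.035088 * 1655.96 - 57
     = 1.103947.
Step 4: Ties present; correction factor C = 1 - 18/(18^3 - 18) = 0.996904. Corrected H = 1.103947 / 0.996904 = 1.107376.
Step 5: Under H0, H ~ chi^2(3); p-value = 0.775294.
Step 6: alpha = 0.1. fail to reject H0.

H = 1.1074, df = 3, p = 0.775294, fail to reject H0.


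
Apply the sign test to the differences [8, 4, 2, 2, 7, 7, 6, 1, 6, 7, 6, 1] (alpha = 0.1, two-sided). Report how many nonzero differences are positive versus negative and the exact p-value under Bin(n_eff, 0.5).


Step 1: Discard zero differences. Original n = 12; n_eff = number of nonzero differences = 12.
Nonzero differences (with sign): +8, +4, +2, +2, +7, +7, +6, +1, +6, +7, +6, +1
Step 2: Count signs: positive = 12, negative = 0.
Step 3: Under H0: P(positive) = 0.5, so the number of positives S ~ Bin(12, 0.5).
Step 4: Two-sided exact p-value = sum of Bin(12,0.5) probabilities at or below the observed probability = 0.000488.
Step 5: alpha = 0.1. reject H0.

n_eff = 12, pos = 12, neg = 0, p = 0.000488, reject H0.


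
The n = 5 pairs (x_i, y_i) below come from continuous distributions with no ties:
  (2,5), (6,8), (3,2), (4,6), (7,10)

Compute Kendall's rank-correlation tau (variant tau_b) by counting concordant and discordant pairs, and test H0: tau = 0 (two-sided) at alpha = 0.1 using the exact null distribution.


Step 1: Enumerate the 10 unordered pairs (i,j) with i<j and classify each by sign(x_j-x_i) * sign(y_j-y_i).
  (1,2):dx=+4,dy=+3->C; (1,3):dx=+1,dy=-3->D; (1,4):dx=+2,dy=+1->C; (1,5):dx=+5,dy=+5->C
  (2,3):dx=-3,dy=-6->C; (2,4):dx=-2,dy=-2->C; (2,5):dx=+1,dy=+2->C; (3,4):dx=+1,dy=+4->C
  (3,5):dx=+4,dy=+8->C; (4,5):dx=+3,dy=+4->C
Step 2: C = 9, D = 1, total pairs = 10.
Step 3: tau = (C - D)/(n(n-1)/2) = (9 - 1)/10 = 0.800000.
Step 4: Exact two-sided p-value (enumerate n! = 120 permutations of y under H0): p = 0.083333.
Step 5: alpha = 0.1. reject H0.

tau_b = 0.8000 (C=9, D=1), p = 0.083333, reject H0.


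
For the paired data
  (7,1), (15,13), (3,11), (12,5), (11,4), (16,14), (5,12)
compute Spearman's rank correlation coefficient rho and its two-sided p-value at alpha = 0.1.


Step 1: Rank x and y separately (midranks; no ties here).
rank(x): 7->3, 15->6, 3->1, 12->5, 11->4, 16->7, 5->2
rank(y): 1->1, 13->6, 11->4, 5->3, 4->2, 14->7, 12->5
Step 2: d_i = R_x(i) - R_y(i); compute d_i^2.
  (3-1)^2=4, (6-6)^2=0, (1-4)^2=9, (5-3)^2=4, (4-2)^2=4, (7-7)^2=0, (2-5)^2=9
sum(d^2) = 30.
Step 3: rho = 1 - 6*30 / (7*(7^2 - 1)) = 1 - 180/336 = 0.464286.
Step 4: Under H0, t = rho * sqrt((n-2)/(1-rho^2)) = 1.1722 ~ t(5).
Step 5: Two-sided p-value from the t-distribution with 5 df = 0.293934.
Step 6: alpha = 0.1. fail to reject H0.

rho = 0.4643, p = 0.293934, fail to reject H0 at alpha = 0.1.


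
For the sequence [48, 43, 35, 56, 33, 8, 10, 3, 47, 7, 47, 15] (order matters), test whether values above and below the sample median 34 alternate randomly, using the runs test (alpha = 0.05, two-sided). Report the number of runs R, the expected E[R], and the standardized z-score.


Step 1: Compute median = 34; label A = above, B = below.
Labels in order: AAAABBBBABAB  (n_A = 6, n_B = 6)
Step 2: Count runs R = 6.
Step 3: Under H0 (random ordering), E[R] = 2*n_A*n_B/(n_A+n_B) + 1 = 2*6*6/12 + 1 = 7.0000.
        Var[R] = 2*n_A*n_B*(2*n_A*n_B - n_A - n_B) / ((n_A+n_B)^2 * (n_A+n_B-1)) = 4320/1584 = 2.7273.
        SD[R] = 1.6514.
Step 4: Continuity-corrected z = (R + 0.5 - E[R]) / SD[R] = (6 + 0.5 - 7.0000) / 1.6514 = -0.3028.
Step 5: Two-sided p-value via normal approximation = 2*(1 - Phi(|z|)) = 0.762069.
Step 6: alpha = 0.05. fail to reject H0.

R = 6, z = -0.3028, p = 0.762069, fail to reject H0.


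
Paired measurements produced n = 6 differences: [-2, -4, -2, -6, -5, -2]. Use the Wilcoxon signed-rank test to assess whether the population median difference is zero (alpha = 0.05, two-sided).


Step 1: Drop any zero differences (none here) and take |d_i|.
|d| = [2, 4, 2, 6, 5, 2]
Step 2: Midrank |d_i| (ties get averaged ranks).
ranks: |2|->2, |4|->4, |2|->2, |6|->6, |5|->5, |2|->2
Step 3: Attach original signs; sum ranks with positive sign and with negative sign.
W+ = 0 = 0
W- = 2 + 4 + 2 + 6 + 5 + 2 = 21
(Check: W+ + W- = 21 should equal n(n+1)/2 = 21.)
Step 4: Test statistic W = min(W+, W-) = 0.
Step 5: Ties in |d|, so use the tie-corrected normal approximation.
        E[W] = n(n+1)/4 = 6*7/4 = 10.5.
        Tie groups: |d|=2 (t=3); sum(t^3 - t) = 24.
        Var[W] = n(n+1)(2n+1)/24 - sum(t^3-t)/48 = 546/24 - 24/48 = 22.25.
        z = (W - E[W]) / sqrt(Var[W]) = (0 - 10.5) / 4.7170 = -2.2260.
        Two-sided p = 2*Phi(z) = 0.026014.
Step 6: alpha = 0.05. reject H0.

W+ = 0, W- = 21, W = min = 0, p = 0.026014, reject H0.


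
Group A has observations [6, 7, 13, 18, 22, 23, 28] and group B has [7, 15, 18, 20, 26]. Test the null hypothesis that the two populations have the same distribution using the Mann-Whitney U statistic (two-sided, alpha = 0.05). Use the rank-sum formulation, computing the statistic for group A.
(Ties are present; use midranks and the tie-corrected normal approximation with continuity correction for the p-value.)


Step 1: Combine and sort all 12 observations; assign midranks.
sorted (value, group): (6,X), (7,X), (7,Y), (13,X), (15,Y), (18,X), (18,Y), (20,Y), (22,X), (23,X), (26,Y), (28,X)
ranks: 6->1, 7->2.5, 7->2.5, 13->4, 15->5, 18->6.5, 18->6.5, 20->8, 22->9, 23->10, 26->11, 28->12
Step 2: Rank sum for X: R1 = 1 + 2.5 + 4 + 6.5 + 9 + 10 + 12 = 45.
Step 3: U_X = R1 - n1(n1+1)/2 = 45 - 7*8/2 = 45 - 28 = 17.
       U_Y = n1*n2 - U_X = 35 - 17 = 18.
Step 4: Ties are present, so use the tie-corrected normal approximation (with continuity correction) for the p-value.
Step 5: p-value = 1.000000; compare to alpha = 0.05. fail to reject H0.

U_X = 17, p = 1.000000, fail to reject H0 at alpha = 0.05.


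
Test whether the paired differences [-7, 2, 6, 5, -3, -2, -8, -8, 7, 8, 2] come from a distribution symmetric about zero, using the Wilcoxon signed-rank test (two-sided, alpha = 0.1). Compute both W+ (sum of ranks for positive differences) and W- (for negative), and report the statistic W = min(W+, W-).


Step 1: Drop any zero differences (none here) and take |d_i|.
|d| = [7, 2, 6, 5, 3, 2, 8, 8, 7, 8, 2]
Step 2: Midrank |d_i| (ties get averaged ranks).
ranks: |7|->7.5, |2|->2, |6|->6, |5|->5, |3|->4, |2|->2, |8|->10, |8|->10, |7|->7.5, |8|->10, |2|->2
Step 3: Attach original signs; sum ranks with positive sign and with negative sign.
W+ = 2 + 6 + 5 + 7.5 + 10 + 2 = 32.5
W- = 7.5 + 4 + 2 + 10 + 10 = 33.5
(Check: W+ + W- = 66 should equal n(n+1)/2 = 66.)
Step 4: Test statistic W = min(W+, W-) = 32.5.
Step 5: Ties in |d|, so use the tie-corrected normal approximation.
        E[W] = n(n+1)/4 = 11*12/4 = 33.
        Tie groups: |d|=2 (t=3), |d|=7 (t=2), |d|=8 (t=3); sum(t^3 - t) = 54.
        Var[W] = n(n+1)(2n+1)/24 - sum(t^3-t)/48 = 3036/24 - 54/48 = 125.375.
        z = (W - E[W]) / sqrt(Var[W]) = (32.5 - 33) / 11.1971 = -0.0447.
        Two-sided p = 2*Phi(z) = 0.964383.
Step 6: alpha = 0.1. fail to reject H0.

W+ = 32.5, W- = 33.5, W = min = 32.5, p = 0.964383, fail to reject H0.


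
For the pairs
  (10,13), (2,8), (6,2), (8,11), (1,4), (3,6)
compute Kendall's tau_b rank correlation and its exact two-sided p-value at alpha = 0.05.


Step 1: Enumerate the 15 unordered pairs (i,j) with i<j and classify each by sign(x_j-x_i) * sign(y_j-y_i).
  (1,2):dx=-8,dy=-5->C; (1,3):dx=-4,dy=-11->C; (1,4):dx=-2,dy=-2->C; (1,5):dx=-9,dy=-9->C
  (1,6):dx=-7,dy=-7->C; (2,3):dx=+4,dy=-6->D; (2,4):dx=+6,dy=+3->C; (2,5):dx=-1,dy=-4->C
  (2,6):dx=+1,dy=-2->D; (3,4):dx=+2,dy=+9->C; (3,5):dx=-5,dy=+2->D; (3,6):dx=-3,dy=+4->D
  (4,5):dx=-7,dy=-7->C; (4,6):dx=-5,dy=-5->C; (5,6):dx=+2,dy=+2->C
Step 2: C = 11, D = 4, total pairs = 15.
Step 3: tau = (C - D)/(n(n-1)/2) = (11 - 4)/15 = 0.466667.
Step 4: Exact two-sided p-value (enumerate n! = 720 permutations of y under H0): p = 0.272222.
Step 5: alpha = 0.05. fail to reject H0.

tau_b = 0.4667 (C=11, D=4), p = 0.272222, fail to reject H0.


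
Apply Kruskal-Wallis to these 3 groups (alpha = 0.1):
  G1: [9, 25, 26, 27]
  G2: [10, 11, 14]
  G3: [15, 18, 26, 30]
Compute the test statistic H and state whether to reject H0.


Step 1: Combine all N = 11 observations and assign midranks.
sorted (value, group, rank): (9,G1,1), (10,G2,2), (11,G2,3), (14,G2,4), (15,G3,5), (18,G3,6), (25,G1,7), (26,G1,8.5), (26,G3,8.5), (27,G1,10), (30,G3,11)
Step 2: Sum ranks within each group.
R_1 = 26.5 (n_1 = 4)
R_2 = 9 (n_2 = 3)
R_3 = 30.5 (n_3 = 4)
Step 3: H = 12/(N(N+1)) * sum(R_i^2/n_i) - 3(N+1)
     = 12/(11*12) * (26.5^2/4 + 9^2/3 + 30.5^2/4) - 3*12
     = 0.090909 * 435.125 - 36
     = 3.556818.
Step 4: Ties present; correction factor C = 1 - 6/(11^3 - 11) = 0.995455. Corrected H = 3.556818 / 0.995455 = 3.573059.
Step 5: Under H0, H ~ chi^2(2); p-value = 0.167541.
Step 6: alpha = 0.1. fail to reject H0.

H = 3.5731, df = 2, p = 0.167541, fail to reject H0.


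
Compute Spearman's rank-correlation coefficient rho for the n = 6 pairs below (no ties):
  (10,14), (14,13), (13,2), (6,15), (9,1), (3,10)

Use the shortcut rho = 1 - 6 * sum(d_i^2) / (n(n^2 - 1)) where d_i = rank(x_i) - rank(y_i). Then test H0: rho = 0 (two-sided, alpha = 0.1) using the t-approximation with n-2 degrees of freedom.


Step 1: Rank x and y separately (midranks; no ties here).
rank(x): 10->4, 14->6, 13->5, 6->2, 9->3, 3->1
rank(y): 14->5, 13->4, 2->2, 15->6, 1->1, 10->3
Step 2: d_i = R_x(i) - R_y(i); compute d_i^2.
  (4-5)^2=1, (6-4)^2=4, (5-2)^2=9, (2-6)^2=16, (3-1)^2=4, (1-3)^2=4
sum(d^2) = 38.
Step 3: rho = 1 - 6*38 / (6*(6^2 - 1)) = 1 - 228/210 = -0.085714.
Step 4: Under H0, t = rho * sqrt((n-2)/(1-rho^2)) = -0.1721 ~ t(4).
Step 5: Two-sided p-value from the t-distribution with 4 df = 0.871743.
Step 6: alpha = 0.1. fail to reject H0.

rho = -0.0857, p = 0.871743, fail to reject H0 at alpha = 0.1.


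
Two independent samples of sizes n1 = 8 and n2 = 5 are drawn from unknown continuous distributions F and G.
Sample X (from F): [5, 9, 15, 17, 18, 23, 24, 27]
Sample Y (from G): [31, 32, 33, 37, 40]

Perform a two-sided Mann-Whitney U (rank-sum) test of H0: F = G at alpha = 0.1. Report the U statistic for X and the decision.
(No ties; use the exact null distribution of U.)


Step 1: Combine and sort all 13 observations; assign midranks.
sorted (value, group): (5,X), (9,X), (15,X), (17,X), (18,X), (23,X), (24,X), (27,X), (31,Y), (32,Y), (33,Y), (37,Y), (40,Y)
ranks: 5->1, 9->2, 15->3, 17->4, 18->5, 23->6, 24->7, 27->8, 31->9, 32->10, 33->11, 37->12, 40->13
Step 2: Rank sum for X: R1 = 1 + 2 + 3 + 4 + 5 + 6 + 7 + 8 = 36.
Step 3: U_X = R1 - n1(n1+1)/2 = 36 - 8*9/2 = 36 - 36 = 0.
       U_Y = n1*n2 - U_X = 40 - 0 = 40.
Step 4: No ties, so the exact null distribution of U (based on enumerating the C(13,8) = 1287 equally likely rank assignments) gives the two-sided p-value.
Step 5: p-value = 0.001554; compare to alpha = 0.1. reject H0.

U_X = 0, p = 0.001554, reject H0 at alpha = 0.1.


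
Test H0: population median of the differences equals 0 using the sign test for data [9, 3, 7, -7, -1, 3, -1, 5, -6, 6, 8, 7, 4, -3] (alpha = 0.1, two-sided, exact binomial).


Step 1: Discard zero differences. Original n = 14; n_eff = number of nonzero differences = 14.
Nonzero differences (with sign): +9, +3, +7, -7, -1, +3, -1, +5, -6, +6, +8, +7, +4, -3
Step 2: Count signs: positive = 9, negative = 5.
Step 3: Under H0: P(positive) = 0.5, so the number of positives S ~ Bin(14, 0.5).
Step 4: Two-sided exact p-value = sum of Bin(14,0.5) probabilities at or below the observed probability = 0.423950.
Step 5: alpha = 0.1. fail to reject H0.

n_eff = 14, pos = 9, neg = 5, p = 0.423950, fail to reject H0.


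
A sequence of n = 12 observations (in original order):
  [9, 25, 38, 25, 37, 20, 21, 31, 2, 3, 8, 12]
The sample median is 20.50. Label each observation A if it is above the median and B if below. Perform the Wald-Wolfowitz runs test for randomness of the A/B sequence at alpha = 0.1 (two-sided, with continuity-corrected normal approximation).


Step 1: Compute median = 20.50; label A = above, B = below.
Labels in order: BAAAABAABBBB  (n_A = 6, n_B = 6)
Step 2: Count runs R = 5.
Step 3: Under H0 (random ordering), E[R] = 2*n_A*n_B/(n_A+n_B) + 1 = 2*6*6/12 + 1 = 7.0000.
        Var[R] = 2*n_A*n_B*(2*n_A*n_B - n_A - n_B) / ((n_A+n_B)^2 * (n_A+n_B-1)) = 4320/1584 = 2.7273.
        SD[R] = 1.6514.
Step 4: Continuity-corrected z = (R + 0.5 - E[R]) / SD[R] = (5 + 0.5 - 7.0000) / 1.6514 = -0.9083.
Step 5: Two-sided p-value via normal approximation = 2*(1 - Phi(|z|)) = 0.363722.
Step 6: alpha = 0.1. fail to reject H0.

R = 5, z = -0.9083, p = 0.363722, fail to reject H0.


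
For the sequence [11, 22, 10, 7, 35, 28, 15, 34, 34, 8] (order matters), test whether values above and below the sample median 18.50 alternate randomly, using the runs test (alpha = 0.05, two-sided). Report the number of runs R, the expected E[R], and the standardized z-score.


Step 1: Compute median = 18.50; label A = above, B = below.
Labels in order: BABBAABAAB  (n_A = 5, n_B = 5)
Step 2: Count runs R = 7.
Step 3: Under H0 (random ordering), E[R] = 2*n_A*n_B/(n_A+n_B) + 1 = 2*5*5/10 + 1 = 6.0000.
        Var[R] = 2*n_A*n_B*(2*n_A*n_B - n_A - n_B) / ((n_A+n_B)^2 * (n_A+n_B-1)) = 2000/900 = 2.2222.
        SD[R] = 1.4907.
Step 4: Continuity-corrected z = (R - 0.5 - E[R]) / SD[R] = (7 - 0.5 - 6.0000) / 1.4907 = 0.3354.
Step 5: Two-sided p-value via normal approximation = 2*(1 - Phi(|z|)) = 0.737316.
Step 6: alpha = 0.05. fail to reject H0.

R = 7, z = 0.3354, p = 0.737316, fail to reject H0.


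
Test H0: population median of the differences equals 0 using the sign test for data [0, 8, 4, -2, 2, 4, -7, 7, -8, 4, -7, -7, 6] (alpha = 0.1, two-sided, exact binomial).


Step 1: Discard zero differences. Original n = 13; n_eff = number of nonzero differences = 12.
Nonzero differences (with sign): +8, +4, -2, +2, +4, -7, +7, -8, +4, -7, -7, +6
Step 2: Count signs: positive = 7, negative = 5.
Step 3: Under H0: P(positive) = 0.5, so the number of positives S ~ Bin(12, 0.5).
Step 4: Two-sided exact p-value = sum of Bin(12,0.5) probabilities at or below the observed probability = 0.774414.
Step 5: alpha = 0.1. fail to reject H0.

n_eff = 12, pos = 7, neg = 5, p = 0.774414, fail to reject H0.


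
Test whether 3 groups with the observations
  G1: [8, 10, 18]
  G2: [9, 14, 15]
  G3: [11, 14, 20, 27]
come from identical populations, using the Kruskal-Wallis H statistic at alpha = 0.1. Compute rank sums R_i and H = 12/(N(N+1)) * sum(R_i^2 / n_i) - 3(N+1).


Step 1: Combine all N = 10 observations and assign midranks.
sorted (value, group, rank): (8,G1,1), (9,G2,2), (10,G1,3), (11,G3,4), (14,G2,5.5), (14,G3,5.5), (15,G2,7), (18,G1,8), (20,G3,9), (27,G3,10)
Step 2: Sum ranks within each group.
R_1 = 12 (n_1 = 3)
R_2 = 14.5 (n_2 = 3)
R_3 = 28.5 (n_3 = 4)
Step 3: H = 12/(N(N+1)) * sum(R_i^2/n_i) - 3(N+1)
     = 12/(10*11) * (12^2/3 + 14.5^2/3 + 28.5^2/4) - 3*11
     = 0.109091 * 321.146 - 33
     = 2.034091.
Step 4: Ties present; correction factor C = 1 - 6/(10^3 - 10) = 0.993939. Corrected H = 2.034091 / 0.993939 = 2.046494.
Step 5: Under H0, H ~ chi^2(2); p-value = 0.359426.
Step 6: alpha = 0.1. fail to reject H0.

H = 2.0465, df = 2, p = 0.359426, fail to reject H0.


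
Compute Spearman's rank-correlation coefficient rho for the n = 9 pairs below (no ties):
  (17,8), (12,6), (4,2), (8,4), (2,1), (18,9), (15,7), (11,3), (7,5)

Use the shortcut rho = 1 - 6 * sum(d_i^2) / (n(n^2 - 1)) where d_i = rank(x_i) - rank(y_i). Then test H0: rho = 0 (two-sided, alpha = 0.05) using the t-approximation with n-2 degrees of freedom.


Step 1: Rank x and y separately (midranks; no ties here).
rank(x): 17->8, 12->6, 4->2, 8->4, 2->1, 18->9, 15->7, 11->5, 7->3
rank(y): 8->8, 6->6, 2->2, 4->4, 1->1, 9->9, 7->7, 3->3, 5->5
Step 2: d_i = R_x(i) - R_y(i); compute d_i^2.
  (8-8)^2=0, (6-6)^2=0, (2-2)^2=0, (4-4)^2=0, (1-1)^2=0, (9-9)^2=0, (7-7)^2=0, (5-3)^2=4, (3-5)^2=4
sum(d^2) = 8.
Step 3: rho = 1 - 6*8 / (9*(9^2 - 1)) = 1 - 48/720 = 0.933333.
Step 4: Under H0, t = rho * sqrt((n-2)/(1-rho^2)) = 6.8783 ~ t(7).
Step 5: Two-sided p-value from the t-distribution with 7 df = 0.000236.
Step 6: alpha = 0.05. reject H0.

rho = 0.9333, p = 0.000236, reject H0 at alpha = 0.05.


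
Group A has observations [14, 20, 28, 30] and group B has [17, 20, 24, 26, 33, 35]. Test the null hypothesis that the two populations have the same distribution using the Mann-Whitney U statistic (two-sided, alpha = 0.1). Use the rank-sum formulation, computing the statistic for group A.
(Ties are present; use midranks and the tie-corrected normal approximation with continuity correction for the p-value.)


Step 1: Combine and sort all 10 observations; assign midranks.
sorted (value, group): (14,X), (17,Y), (20,X), (20,Y), (24,Y), (26,Y), (28,X), (30,X), (33,Y), (35,Y)
ranks: 14->1, 17->2, 20->3.5, 20->3.5, 24->5, 26->6, 28->7, 30->8, 33->9, 35->10
Step 2: Rank sum for X: R1 = 1 + 3.5 + 7 + 8 = 19.5.
Step 3: U_X = R1 - n1(n1+1)/2 = 19.5 - 4*5/2 = 19.5 - 10 = 9.5.
       U_Y = n1*n2 - U_X = 24 - 9.5 = 14.5.
Step 4: Ties are present, so use the tie-corrected normal approximation (with continuity correction) for the p-value.
Step 5: p-value = 0.668870; compare to alpha = 0.1. fail to reject H0.

U_X = 9.5, p = 0.668870, fail to reject H0 at alpha = 0.1.


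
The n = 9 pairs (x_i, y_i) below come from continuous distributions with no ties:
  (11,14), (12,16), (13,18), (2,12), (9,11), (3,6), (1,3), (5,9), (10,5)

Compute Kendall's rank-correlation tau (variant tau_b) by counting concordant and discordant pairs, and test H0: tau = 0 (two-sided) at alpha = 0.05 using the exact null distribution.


Step 1: Enumerate the 36 unordered pairs (i,j) with i<j and classify each by sign(x_j-x_i) * sign(y_j-y_i).
  (1,2):dx=+1,dy=+2->C; (1,3):dx=+2,dy=+4->C; (1,4):dx=-9,dy=-2->C; (1,5):dx=-2,dy=-3->C
  (1,6):dx=-8,dy=-8->C; (1,7):dx=-10,dy=-11->C; (1,8):dx=-6,dy=-5->C; (1,9):dx=-1,dy=-9->C
  (2,3):dx=+1,dy=+2->C; (2,4):dx=-10,dy=-4->C; (2,5):dx=-3,dy=-5->C; (2,6):dx=-9,dy=-10->C
  (2,7):dx=-11,dy=-13->C; (2,8):dx=-7,dy=-7->C; (2,9):dx=-2,dy=-11->C; (3,4):dx=-11,dy=-6->C
  (3,5):dx=-4,dy=-7->C; (3,6):dx=-10,dy=-12->C; (3,7):dx=-12,dy=-15->C; (3,8):dx=-8,dy=-9->C
  (3,9):dx=-3,dy=-13->C; (4,5):dx=+7,dy=-1->D; (4,6):dx=+1,dy=-6->D; (4,7):dx=-1,dy=-9->C
  (4,8):dx=+3,dy=-3->D; (4,9):dx=+8,dy=-7->D; (5,6):dx=-6,dy=-5->C; (5,7):dx=-8,dy=-8->C
  (5,8):dx=-4,dy=-2->C; (5,9):dx=+1,dy=-6->D; (6,7):dx=-2,dy=-3->C; (6,8):dx=+2,dy=+3->C
  (6,9):dx=+7,dy=-1->D; (7,8):dx=+4,dy=+6->C; (7,9):dx=+9,dy=+2->C; (8,9):dx=+5,dy=-4->D
Step 2: C = 29, D = 7, total pairs = 36.
Step 3: tau = (C - D)/(n(n-1)/2) = (29 - 7)/36 = 0.611111.
Step 4: Exact two-sided p-value (enumerate n! = 362880 permutations of y under H0): p = 0.024741.
Step 5: alpha = 0.05. reject H0.

tau_b = 0.6111 (C=29, D=7), p = 0.024741, reject H0.


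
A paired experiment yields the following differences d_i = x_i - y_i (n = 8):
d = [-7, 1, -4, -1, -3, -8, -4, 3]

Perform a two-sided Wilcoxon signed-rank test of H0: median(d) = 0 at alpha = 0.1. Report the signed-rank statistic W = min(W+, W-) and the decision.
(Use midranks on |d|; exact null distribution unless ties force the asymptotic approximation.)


Step 1: Drop any zero differences (none here) and take |d_i|.
|d| = [7, 1, 4, 1, 3, 8, 4, 3]
Step 2: Midrank |d_i| (ties get averaged ranks).
ranks: |7|->7, |1|->1.5, |4|->5.5, |1|->1.5, |3|->3.5, |8|->8, |4|->5.5, |3|->3.5
Step 3: Attach original signs; sum ranks with positive sign and with negative sign.
W+ = 1.5 + 3.5 = 5
W- = 7 + 5.5 + 1.5 + 3.5 + 8 + 5.5 = 31
(Check: W+ + W- = 36 should equal n(n+1)/2 = 36.)
Step 4: Test statistic W = min(W+, W-) = 5.
Step 5: Ties in |d|, so use the tie-corrected normal approximation.
        E[W] = n(n+1)/4 = 8*9/4 = 18.
        Tie groups: |d|=1 (t=2), |d|=3 (t=2), |d|=4 (t=2); sum(t^3 - t) = 18.
        Var[W] = n(n+1)(2n+1)/24 - sum(t^3-t)/48 = 1224/24 - 18/48 = 50.625.
        z = (W - E[W]) / sqrt(Var[W]) = (5 - 18) / 7.1151 = -1.8271.
        Two-sided p = 2*Phi(z) = 0.067686.
Step 6: alpha = 0.1. reject H0.

W+ = 5, W- = 31, W = min = 5, p = 0.067686, reject H0.


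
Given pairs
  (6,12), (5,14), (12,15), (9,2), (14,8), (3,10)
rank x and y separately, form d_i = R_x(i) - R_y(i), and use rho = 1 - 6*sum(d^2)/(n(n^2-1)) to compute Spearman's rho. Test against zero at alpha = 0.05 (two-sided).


Step 1: Rank x and y separately (midranks; no ties here).
rank(x): 6->3, 5->2, 12->5, 9->4, 14->6, 3->1
rank(y): 12->4, 14->5, 15->6, 2->1, 8->2, 10->3
Step 2: d_i = R_x(i) - R_y(i); compute d_i^2.
  (3-4)^2=1, (2-5)^2=9, (5-6)^2=1, (4-1)^2=9, (6-2)^2=16, (1-3)^2=4
sum(d^2) = 40.
Step 3: rho = 1 - 6*40 / (6*(6^2 - 1)) = 1 - 240/210 = -0.142857.
Step 4: Under H0, t = rho * sqrt((n-2)/(1-rho^2)) = -0.2887 ~ t(4).
Step 5: Two-sided p-value from the t-distribution with 4 df = 0.787172.
Step 6: alpha = 0.05. fail to reject H0.

rho = -0.1429, p = 0.787172, fail to reject H0 at alpha = 0.05.
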